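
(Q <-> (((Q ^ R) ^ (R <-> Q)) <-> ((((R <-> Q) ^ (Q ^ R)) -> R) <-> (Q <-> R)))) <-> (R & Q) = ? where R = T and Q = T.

T

Q ^ R = T ^ T = F
R <-> Q = T <-> T = T
(Q ^ R) ^ (R <-> Q) = F ^ T = T
R <-> Q = T <-> T = T
Q ^ R = T ^ T = F
(R <-> Q) ^ (Q ^ R) = T ^ F = T
((R <-> Q) ^ (Q ^ R)) -> R = T -> T = T
Q <-> R = T <-> T = T
(((R <-> Q) ^ (Q ^ R)) -> R) <-> (Q <-> R) = T <-> T = T
((Q ^ R) ^ (R <-> Q)) <-> ((((R <-> Q) ^ (Q ^ R)) -> R) <-> (Q <-> R)) = T <-> T = T
Q <-> (((Q ^ R) ^ (R <-> Q)) <-> ((((R <-> Q) ^ (Q ^ R)) -> R) <-> (Q <-> R))) = T <-> T = T
R & Q = T & T = T
(Q <-> (((Q ^ R) ^ (R <-> Q)) <-> ((((R <-> Q) ^ (Q ^ R)) -> R) <-> (Q <-> R)))) <-> (R & Q) = T <-> T = T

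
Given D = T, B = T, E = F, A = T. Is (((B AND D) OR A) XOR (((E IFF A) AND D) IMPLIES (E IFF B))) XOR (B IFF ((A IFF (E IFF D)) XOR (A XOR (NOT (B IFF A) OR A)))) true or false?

B AND D = T AND T = T
(B AND D) OR A = T OR T = T
E IFF A = F IFF T = F
(E IFF A) AND D = F AND T = F
E IFF B = F IFF T = F
((E IFF A) AND D) IMPLIES (E IFF B) = F IMPLIES F = T
((B AND D) OR A) XOR (((E IFF A) AND D) IMPLIES (E IFF B)) = T XOR T = F
E IFF D = F IFF T = F
A IFF (E IFF D) = T IFF F = F
B IFF A = T IFF T = T
NOT (B IFF A) = NOT T = F
NOT (B IFF A) OR A = F OR T = T
A XOR (NOT (B IFF A) OR A) = T XOR T = F
(A IFF (E IFF D)) XOR (A XOR (NOT (B IFF A) OR A)) = F XOR F = F
B IFF ((A IFF (E IFF D)) XOR (A XOR (NOT (B IFF A) OR A))) = T IFF F = F
(((B AND D) OR A) XOR (((E IFF A) AND D) IMPLIES (E IFF B))) XOR (B IFF ((A IFF (E IFF D)) XOR (A XOR (NOT (B IFF A) OR A)))) = F XOR F = F

F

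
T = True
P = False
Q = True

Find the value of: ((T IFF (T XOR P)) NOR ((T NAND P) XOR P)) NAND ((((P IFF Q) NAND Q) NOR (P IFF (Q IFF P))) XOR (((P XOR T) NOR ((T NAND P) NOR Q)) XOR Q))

T XOR P = True XOR False = True
T IFF (T XOR P) = True IFF True = True
T NAND P = True NAND False = True
(T NAND P) XOR P = True XOR False = True
(T IFF (T XOR P)) NOR ((T NAND P) XOR P) = True NOR True = False
P IFF Q = False IFF True = False
(P IFF Q) NAND Q = False NAND True = True
Q IFF P = True IFF False = False
P IFF (Q IFF P) = False IFF False = True
((P IFF Q) NAND Q) NOR (P IFF (Q IFF P)) = True NOR True = False
P XOR T = False XOR True = True
T NAND P = True NAND False = True
(T NAND P) NOR Q = True NOR True = False
(P XOR T) NOR ((T NAND P) NOR Q) = True NOR False = False
((P XOR T) NOR ((T NAND P) NOR Q)) XOR Q = False XOR True = True
(((P IFF Q) NAND Q) NOR (P IFF (Q IFF P))) XOR (((P XOR T) NOR ((T NAND P) NOR Q)) XOR Q) = False XOR True = True
((T IFF (T XOR P)) NOR ((T NAND P) XOR P)) NAND ((((P IFF Q) NAND Q) NOR (P IFF (Q IFF P))) XOR (((P XOR T) NOR ((T NAND P) NOR Q)) XOR Q)) = False NAND True = True

True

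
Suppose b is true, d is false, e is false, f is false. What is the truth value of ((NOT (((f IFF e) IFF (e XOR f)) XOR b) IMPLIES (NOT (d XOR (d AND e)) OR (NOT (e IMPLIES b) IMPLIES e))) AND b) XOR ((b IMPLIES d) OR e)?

T

f IFF e = F IFF F = T
e XOR f = F XOR F = F
(f IFF e) IFF (e XOR f) = T IFF F = F
((f IFF e) IFF (e XOR f)) XOR b = F XOR T = T
NOT (((f IFF e) IFF (e XOR f)) XOR b) = NOT T = F
d AND e = F AND F = F
d XOR (d AND e) = F XOR F = F
NOT (d XOR (d AND e)) = NOT F = T
e IMPLIES b = F IMPLIES T = T
NOT (e IMPLIES b) = NOT T = F
NOT (e IMPLIES b) IMPLIES e = F IMPLIES F = T
NOT (d XOR (d AND e)) OR (NOT (e IMPLIES b) IMPLIES e) = T OR T = T
NOT (((f IFF e) IFF (e XOR f)) XOR b) IMPLIES (NOT (d XOR (d AND e)) OR (NOT (e IMPLIES b) IMPLIES e)) = F IMPLIES T = T
(NOT (((f IFF e) IFF (e XOR f)) XOR b) IMPLIES (NOT (d XOR (d AND e)) OR (NOT (e IMPLIES b) IMPLIES e))) AND b = T AND T = T
b IMPLIES d = T IMPLIES F = F
(b IMPLIES d) OR e = F OR F = F
((NOT (((f IFF e) IFF (e XOR f)) XOR b) IMPLIES (NOT (d XOR (d AND e)) OR (NOT (e IMPLIES b) IMPLIES e))) AND b) XOR ((b IMPLIES d) OR e) = T XOR F = T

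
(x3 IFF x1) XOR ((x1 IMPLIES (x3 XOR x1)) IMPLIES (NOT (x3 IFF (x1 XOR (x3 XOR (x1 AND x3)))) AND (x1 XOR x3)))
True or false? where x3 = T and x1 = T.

F

Substituting x3=T, x1=T:
x3 IFF x1 = T IFF T = T
x3 XOR x1 = T XOR T = F
x1 IMPLIES (x3 XOR x1) = T IMPLIES F = F
x1 AND x3 = T AND T = T
x3 XOR (x1 AND x3) = T XOR T = F
x1 XOR (x3 XOR (x1 AND x3)) = T XOR F = T
x3 IFF (x1 XOR (x3 XOR (x1 AND x3))) = T IFF T = T
NOT (x3 IFF (x1 XOR (x3 XOR (x1 AND x3)))) = NOT T = F
x1 XOR x3 = T XOR T = F
NOT (x3 IFF (x1 XOR (x3 XOR (x1 AND x3)))) AND (x1 XOR x3) = F AND F = F
(x1 IMPLIES (x3 XOR x1)) IMPLIES (NOT (x3 IFF (x1 XOR (x3 XOR (x1 AND x3)))) AND (x1 XOR x3)) = F IMPLIES F = T
(x3 IFF x1) XOR ((x1 IMPLIES (x3 XOR x1)) IMPLIES (NOT (x3 IFF (x1 XOR (x3 XOR (x1 AND x3)))) AND (x1 XOR x3))) = T XOR T = F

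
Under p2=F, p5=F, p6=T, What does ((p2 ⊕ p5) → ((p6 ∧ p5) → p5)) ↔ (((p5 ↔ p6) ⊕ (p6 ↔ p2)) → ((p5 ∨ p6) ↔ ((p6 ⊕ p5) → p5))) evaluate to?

T

p2 ⊕ p5 = F ⊕ F = F
p6 ∧ p5 = T ∧ F = F
(p6 ∧ p5) → p5 = F → F = T
(p2 ⊕ p5) → ((p6 ∧ p5) → p5) = F → T = T
p5 ↔ p6 = F ↔ T = F
p6 ↔ p2 = T ↔ F = F
(p5 ↔ p6) ⊕ (p6 ↔ p2) = F ⊕ F = F
p5 ∨ p6 = F ∨ T = T
p6 ⊕ p5 = T ⊕ F = T
(p6 ⊕ p5) → p5 = T → F = F
(p5 ∨ p6) ↔ ((p6 ⊕ p5) → p5) = T ↔ F = F
((p5 ↔ p6) ⊕ (p6 ↔ p2)) → ((p5 ∨ p6) ↔ ((p6 ⊕ p5) → p5)) = F → F = T
((p2 ⊕ p5) → ((p6 ∧ p5) → p5)) ↔ (((p5 ↔ p6) ⊕ (p6 ↔ p2)) → ((p5 ∨ p6) ↔ ((p6 ⊕ p5) → p5))) = T ↔ T = T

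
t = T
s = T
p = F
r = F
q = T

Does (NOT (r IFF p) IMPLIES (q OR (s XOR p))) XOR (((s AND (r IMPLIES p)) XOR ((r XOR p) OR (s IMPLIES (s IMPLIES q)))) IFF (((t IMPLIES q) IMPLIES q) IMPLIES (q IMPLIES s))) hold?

T

r IFF p = F IFF F = T
NOT (r IFF p) = NOT T = F
s XOR p = T XOR F = T
q OR (s XOR p) = T OR T = T
NOT (r IFF p) IMPLIES (q OR (s XOR p)) = F IMPLIES T = T
r IMPLIES p = F IMPLIES F = T
s AND (r IMPLIES p) = T AND T = T
r XOR p = F XOR F = F
s IMPLIES q = T IMPLIES T = T
s IMPLIES (s IMPLIES q) = T IMPLIES T = T
(r XOR p) OR (s IMPLIES (s IMPLIES q)) = F OR T = T
(s AND (r IMPLIES p)) XOR ((r XOR p) OR (s IMPLIES (s IMPLIES q))) = T XOR T = F
t IMPLIES q = T IMPLIES T = T
(t IMPLIES q) IMPLIES q = T IMPLIES T = T
q IMPLIES s = T IMPLIES T = T
((t IMPLIES q) IMPLIES q) IMPLIES (q IMPLIES s) = T IMPLIES T = T
((s AND (r IMPLIES p)) XOR ((r XOR p) OR (s IMPLIES (s IMPLIES q)))) IFF (((t IMPLIES q) IMPLIES q) IMPLIES (q IMPLIES s)) = F IFF T = F
(NOT (r IFF p) IMPLIES (q OR (s XOR p))) XOR (((s AND (r IMPLIES p)) XOR ((r XOR p) OR (s IMPLIES (s IMPLIES q)))) IFF (((t IMPLIES q) IMPLIES q) IMPLIES (q IMPLIES s))) = T XOR F = T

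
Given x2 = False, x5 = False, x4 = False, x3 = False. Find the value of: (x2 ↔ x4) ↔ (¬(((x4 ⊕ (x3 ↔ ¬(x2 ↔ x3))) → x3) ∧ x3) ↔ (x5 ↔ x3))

Substituting x2=False, x5=False, x4=False, x3=False:
x2 ↔ x4 = False ↔ False = True
x2 ↔ x3 = False ↔ False = True
¬(x2 ↔ x3) = ¬True = False
x3 ↔ ¬(x2 ↔ x3) = False ↔ False = True
x4 ⊕ (x3 ↔ ¬(x2 ↔ x3)) = False ⊕ True = True
(x4 ⊕ (x3 ↔ ¬(x2 ↔ x3))) → x3 = True → False = False
((x4 ⊕ (x3 ↔ ¬(x2 ↔ x3))) → x3) ∧ x3 = False ∧ False = False
¬(((x4 ⊕ (x3 ↔ ¬(x2 ↔ x3))) → x3) ∧ x3) = ¬False = True
x5 ↔ x3 = False ↔ False = True
¬(((x4 ⊕ (x3 ↔ ¬(x2 ↔ x3))) → x3) ∧ x3) ↔ (x5 ↔ x3) = True ↔ True = True
(x2 ↔ x4) ↔ (¬(((x4 ⊕ (x3 ↔ ¬(x2 ↔ x3))) → x3) ∧ x3) ↔ (x5 ↔ x3)) = True ↔ True = True

True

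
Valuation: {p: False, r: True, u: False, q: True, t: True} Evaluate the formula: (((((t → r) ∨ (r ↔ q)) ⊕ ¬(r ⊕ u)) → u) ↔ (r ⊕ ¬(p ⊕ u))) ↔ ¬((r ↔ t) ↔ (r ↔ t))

t → r = True → True = True
r ↔ q = True ↔ True = True
(t → r) ∨ (r ↔ q) = True ∨ True = True
r ⊕ u = True ⊕ False = True
¬(r ⊕ u) = ¬True = False
((t → r) ∨ (r ↔ q)) ⊕ ¬(r ⊕ u) = True ⊕ False = True
(((t → r) ∨ (r ↔ q)) ⊕ ¬(r ⊕ u)) → u = True → False = False
p ⊕ u = False ⊕ False = False
¬(p ⊕ u) = ¬False = True
r ⊕ ¬(p ⊕ u) = True ⊕ True = False
((((t → r) ∨ (r ↔ q)) ⊕ ¬(r ⊕ u)) → u) ↔ (r ⊕ ¬(p ⊕ u)) = False ↔ False = True
r ↔ t = True ↔ True = True
r ↔ t = True ↔ True = True
(r ↔ t) ↔ (r ↔ t) = True ↔ True = True
¬((r ↔ t) ↔ (r ↔ t)) = ¬True = False
(((((t → r) ∨ (r ↔ q)) ⊕ ¬(r ⊕ u)) → u) ↔ (r ⊕ ¬(p ⊕ u))) ↔ ¬((r ↔ t) ↔ (r ↔ t)) = True ↔ False = False

False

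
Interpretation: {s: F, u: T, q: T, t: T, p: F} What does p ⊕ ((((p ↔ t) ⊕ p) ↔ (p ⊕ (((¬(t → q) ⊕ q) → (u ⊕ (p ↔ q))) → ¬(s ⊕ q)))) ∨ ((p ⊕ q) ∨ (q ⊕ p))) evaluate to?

T

p ↔ t = F ↔ T = F
(p ↔ t) ⊕ p = F ⊕ F = F
t → q = T → T = T
¬(t → q) = ¬T = F
¬(t → q) ⊕ q = F ⊕ T = T
p ↔ q = F ↔ T = F
u ⊕ (p ↔ q) = T ⊕ F = T
(¬(t → q) ⊕ q) → (u ⊕ (p ↔ q)) = T → T = T
s ⊕ q = F ⊕ T = T
¬(s ⊕ q) = ¬T = F
((¬(t → q) ⊕ q) → (u ⊕ (p ↔ q))) → ¬(s ⊕ q) = T → F = F
p ⊕ (((¬(t → q) ⊕ q) → (u ⊕ (p ↔ q))) → ¬(s ⊕ q)) = F ⊕ F = F
((p ↔ t) ⊕ p) ↔ (p ⊕ (((¬(t → q) ⊕ q) → (u ⊕ (p ↔ q))) → ¬(s ⊕ q))) = F ↔ F = T
p ⊕ q = F ⊕ T = T
q ⊕ p = T ⊕ F = T
(p ⊕ q) ∨ (q ⊕ p) = T ∨ T = T
(((p ↔ t) ⊕ p) ↔ (p ⊕ (((¬(t → q) ⊕ q) → (u ⊕ (p ↔ q))) → ¬(s ⊕ q)))) ∨ ((p ⊕ q) ∨ (q ⊕ p)) = T ∨ T = T
p ⊕ ((((p ↔ t) ⊕ p) ↔ (p ⊕ (((¬(t → q) ⊕ q) → (u ⊕ (p ↔ q))) → ¬(s ⊕ q)))) ∨ ((p ⊕ q) ∨ (q ⊕ p))) = F ⊕ T = T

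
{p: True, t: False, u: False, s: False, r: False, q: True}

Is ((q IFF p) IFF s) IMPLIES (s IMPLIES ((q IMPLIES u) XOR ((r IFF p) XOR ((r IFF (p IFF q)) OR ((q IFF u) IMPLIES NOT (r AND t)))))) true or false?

q IFF p = True IFF True = True
(q IFF p) IFF s = True IFF False = False
q IMPLIES u = True IMPLIES False = False
r IFF p = False IFF True = False
p IFF q = True IFF True = True
r IFF (p IFF q) = False IFF True = False
q IFF u = True IFF False = False
r AND t = False AND False = False
NOT (r AND t) = NOT False = True
(q IFF u) IMPLIES NOT (r AND t) = False IMPLIES True = True
(r IFF (p IFF q)) OR ((q IFF u) IMPLIES NOT (r AND t)) = False OR True = True
(r IFF p) XOR ((r IFF (p IFF q)) OR ((q IFF u) IMPLIES NOT (r AND t))) = False XOR True = True
(q IMPLIES u) XOR ((r IFF p) XOR ((r IFF (p IFF q)) OR ((q IFF u) IMPLIES NOT (r AND t)))) = False XOR True = True
s IMPLIES ((q IMPLIES u) XOR ((r IFF p) XOR ((r IFF (p IFF q)) OR ((q IFF u) IMPLIES NOT (r AND t))))) = False IMPLIES True = True
((q IFF p) IFF s) IMPLIES (s IMPLIES ((q IMPLIES u) XOR ((r IFF p) XOR ((r IFF (p IFF q)) OR ((q IFF u) IMPLIES NOT (r AND t)))))) = False IMPLIES True = True

True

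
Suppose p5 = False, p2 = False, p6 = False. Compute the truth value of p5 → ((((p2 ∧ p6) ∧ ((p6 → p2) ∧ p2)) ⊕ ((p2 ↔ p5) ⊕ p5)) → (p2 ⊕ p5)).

p2 ∧ p6 = False ∧ False = False
p6 → p2 = False → False = True
(p6 → p2) ∧ p2 = True ∧ False = False
(p2 ∧ p6) ∧ ((p6 → p2) ∧ p2) = False ∧ False = False
p2 ↔ p5 = False ↔ False = True
(p2 ↔ p5) ⊕ p5 = True ⊕ False = True
((p2 ∧ p6) ∧ ((p6 → p2) ∧ p2)) ⊕ ((p2 ↔ p5) ⊕ p5) = False ⊕ True = True
p2 ⊕ p5 = False ⊕ False = False
(((p2 ∧ p6) ∧ ((p6 → p2) ∧ p2)) ⊕ ((p2 ↔ p5) ⊕ p5)) → (p2 ⊕ p5) = True → False = False
p5 → ((((p2 ∧ p6) ∧ ((p6 → p2) ∧ p2)) ⊕ ((p2 ↔ p5) ⊕ p5)) → (p2 ⊕ p5)) = False → False = True

True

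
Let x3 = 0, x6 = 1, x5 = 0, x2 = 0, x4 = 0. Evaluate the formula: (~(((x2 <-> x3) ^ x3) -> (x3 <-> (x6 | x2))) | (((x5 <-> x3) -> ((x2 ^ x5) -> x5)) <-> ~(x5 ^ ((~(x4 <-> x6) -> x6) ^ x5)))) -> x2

0

Substituting x3=0, x6=1, x5=0, x2=0, x4=0:
x2 <-> x3 = 0 <-> 0 = 1
(x2 <-> x3) ^ x3 = 1 ^ 0 = 1
x6 | x2 = 1 | 0 = 1
x3 <-> (x6 | x2) = 0 <-> 1 = 0
((x2 <-> x3) ^ x3) -> (x3 <-> (x6 | x2)) = 1 -> 0 = 0
~(((x2 <-> x3) ^ x3) -> (x3 <-> (x6 | x2))) = ~0 = 1
x5 <-> x3 = 0 <-> 0 = 1
x2 ^ x5 = 0 ^ 0 = 0
(x2 ^ x5) -> x5 = 0 -> 0 = 1
(x5 <-> x3) -> ((x2 ^ x5) -> x5) = 1 -> 1 = 1
x4 <-> x6 = 0 <-> 1 = 0
~(x4 <-> x6) = ~0 = 1
~(x4 <-> x6) -> x6 = 1 -> 1 = 1
(~(x4 <-> x6) -> x6) ^ x5 = 1 ^ 0 = 1
x5 ^ ((~(x4 <-> x6) -> x6) ^ x5) = 0 ^ 1 = 1
~(x5 ^ ((~(x4 <-> x6) -> x6) ^ x5)) = ~1 = 0
((x5 <-> x3) -> ((x2 ^ x5) -> x5)) <-> ~(x5 ^ ((~(x4 <-> x6) -> x6) ^ x5)) = 1 <-> 0 = 0
~(((x2 <-> x3) ^ x3) -> (x3 <-> (x6 | x2))) | (((x5 <-> x3) -> ((x2 ^ x5) -> x5)) <-> ~(x5 ^ ((~(x4 <-> x6) -> x6) ^ x5))) = 1 | 0 = 1
(~(((x2 <-> x3) ^ x3) -> (x3 <-> (x6 | x2))) | (((x5 <-> x3) -> ((x2 ^ x5) -> x5)) <-> ~(x5 ^ ((~(x4 <-> x6) -> x6) ^ x5)))) -> x2 = 1 -> 0 = 0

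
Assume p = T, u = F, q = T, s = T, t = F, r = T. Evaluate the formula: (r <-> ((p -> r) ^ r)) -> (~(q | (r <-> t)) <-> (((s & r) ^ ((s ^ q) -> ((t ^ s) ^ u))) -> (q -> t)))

T

p -> r = T -> T = T
(p -> r) ^ r = T ^ T = F
r <-> ((p -> r) ^ r) = T <-> F = F
r <-> t = T <-> F = F
q | (r <-> t) = T | F = T
~(q | (r <-> t)) = ~T = F
s & r = T & T = T
s ^ q = T ^ T = F
t ^ s = F ^ T = T
(t ^ s) ^ u = T ^ F = T
(s ^ q) -> ((t ^ s) ^ u) = F -> T = T
(s & r) ^ ((s ^ q) -> ((t ^ s) ^ u)) = T ^ T = F
q -> t = T -> F = F
((s & r) ^ ((s ^ q) -> ((t ^ s) ^ u))) -> (q -> t) = F -> F = T
~(q | (r <-> t)) <-> (((s & r) ^ ((s ^ q) -> ((t ^ s) ^ u))) -> (q -> t)) = F <-> T = F
(r <-> ((p -> r) ^ r)) -> (~(q | (r <-> t)) <-> (((s & r) ^ ((s ^ q) -> ((t ^ s) ^ u))) -> (q -> t))) = F -> F = T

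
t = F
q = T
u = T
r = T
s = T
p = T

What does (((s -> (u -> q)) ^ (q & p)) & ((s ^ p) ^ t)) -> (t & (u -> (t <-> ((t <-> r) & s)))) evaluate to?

Substituting t=F, q=T, u=T, r=T, s=T, p=T:
u -> q = T -> T = T
s -> (u -> q) = T -> T = T
q & p = T & T = T
(s -> (u -> q)) ^ (q & p) = T ^ T = F
s ^ p = T ^ T = F
(s ^ p) ^ t = F ^ F = F
((s -> (u -> q)) ^ (q & p)) & ((s ^ p) ^ t) = F & F = F
t <-> r = F <-> T = F
(t <-> r) & s = F & T = F
t <-> ((t <-> r) & s) = F <-> F = T
u -> (t <-> ((t <-> r) & s)) = T -> T = T
t & (u -> (t <-> ((t <-> r) & s))) = F & T = F
(((s -> (u -> q)) ^ (q & p)) & ((s ^ p) ^ t)) -> (t & (u -> (t <-> ((t <-> r) & s)))) = F -> F = T

T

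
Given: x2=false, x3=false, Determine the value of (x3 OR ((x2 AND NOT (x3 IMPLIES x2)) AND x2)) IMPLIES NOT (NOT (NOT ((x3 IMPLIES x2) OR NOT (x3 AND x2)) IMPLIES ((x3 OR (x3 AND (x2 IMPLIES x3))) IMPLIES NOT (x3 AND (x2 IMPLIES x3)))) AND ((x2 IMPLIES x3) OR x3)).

Substituting x2=false, x3=false:
x3 IMPLIES x2 = false IMPLIES false = true
NOT (x3 IMPLIES x2) = NOT true = false
x2 AND NOT (x3 IMPLIES x2) = false AND false = false
(x2 AND NOT (x3 IMPLIES x2)) AND x2 = false AND false = false
x3 OR ((x2 AND NOT (x3 IMPLIES x2)) AND x2) = false OR false = false
x3 IMPLIES x2 = false IMPLIES false = true
x3 AND x2 = false AND false = false
NOT (x3 AND x2) = NOT false = true
(x3 IMPLIES x2) OR NOT (x3 AND x2) = true OR true = true
NOT ((x3 IMPLIES x2) OR NOT (x3 AND x2)) = NOT true = false
x2 IMPLIES x3 = false IMPLIES false = true
x3 AND (x2 IMPLIES x3) = false AND true = false
x3 OR (x3 AND (x2 IMPLIES x3)) = false OR false = false
x2 IMPLIES x3 = false IMPLIES false = true
x3 AND (x2 IMPLIES x3) = false AND true = false
NOT (x3 AND (x2 IMPLIES x3)) = NOT false = true
(x3 OR (x3 AND (x2 IMPLIES x3))) IMPLIES NOT (x3 AND (x2 IMPLIES x3)) = false IMPLIES true = true
NOT ((x3 IMPLIES x2) OR NOT (x3 AND x2)) IMPLIES ((x3 OR (x3 AND (x2 IMPLIES x3))) IMPLIES NOT (x3 AND (x2 IMPLIES x3))) = false IMPLIES true = true
NOT (NOT ((x3 IMPLIES x2) OR NOT (x3 AND x2)) IMPLIES ((x3 OR (x3 AND (x2 IMPLIES x3))) IMPLIES NOT (x3 AND (x2 IMPLIES x3)))) = NOT true = false
x2 IMPLIES x3 = false IMPLIES false = true
(x2 IMPLIES x3) OR x3 = true OR false = true
NOT (NOT ((x3 IMPLIES x2) OR NOT (x3 AND x2)) IMPLIES ((x3 OR (x3 AND (x2 IMPLIES x3))) IMPLIES NOT (x3 AND (x2 IMPLIES x3)))) AND ((x2 IMPLIES x3) OR x3) = false AND true = false
NOT (NOT (NOT ((x3 IMPLIES x2) OR NOT (x3 AND x2)) IMPLIES ((x3 OR (x3 AND (x2 IMPLIES x3))) IMPLIES NOT (x3 AND (x2 IMPLIES x3)))) AND ((x2 IMPLIES x3) OR x3)) = NOT false = true
(x3 OR ((x2 AND NOT (x3 IMPLIES x2)) AND x2)) IMPLIES NOT (NOT (NOT ((x3 IMPLIES x2) OR NOT (x3 AND x2)) IMPLIES ((x3 OR (x3 AND (x2 IMPLIES x3))) IMPLIES NOT (x3 AND (x2 IMPLIES x3)))) AND ((x2 IMPLIES x3) OR x3)) = false IMPLIES true = true

true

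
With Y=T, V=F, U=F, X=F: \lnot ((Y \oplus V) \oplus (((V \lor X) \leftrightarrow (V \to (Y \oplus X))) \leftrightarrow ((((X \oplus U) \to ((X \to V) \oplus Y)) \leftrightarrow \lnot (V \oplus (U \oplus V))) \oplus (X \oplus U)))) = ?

F

Substituting Y=T, V=F, U=F, X=F:
Y \oplus V = T \oplus F = T
V \lor X = F \lor F = F
Y \oplus X = T \oplus F = T
V \to (Y \oplus X) = F \to T = T
(V \lor X) \leftrightarrow (V \to (Y \oplus X)) = F \leftrightarrow T = F
X \oplus U = F \oplus F = F
X \to V = F \to F = T
(X \to V) \oplus Y = T \oplus T = F
(X \oplus U) \to ((X \to V) \oplus Y) = F \to F = T
U \oplus V = F \oplus F = F
V \oplus (U \oplus V) = F \oplus F = F
\lnot (V \oplus (U \oplus V)) = \lnot F = T
((X \oplus U) \to ((X \to V) \oplus Y)) \leftrightarrow \lnot (V \oplus (U \oplus V)) = T \leftrightarrow T = T
X \oplus U = F \oplus F = F
(((X \oplus U) \to ((X \to V) \oplus Y)) \leftrightarrow \lnot (V \oplus (U \oplus V))) \oplus (X \oplus U) = T \oplus F = T
((V \lor X) \leftrightarrow (V \to (Y \oplus X))) \leftrightarrow ((((X \oplus U) \to ((X \to V) \oplus Y)) \leftrightarrow \lnot (V \oplus (U \oplus V))) \oplus (X \oplus U)) = F \leftrightarrow T = F
(Y \oplus V) \oplus (((V \lor X) \leftrightarrow (V \to (Y \oplus X))) \leftrightarrow ((((X \oplus U) \to ((X \to V) \oplus Y)) \leftrightarrow \lnot (V \oplus (U \oplus V))) \oplus (X \oplus U))) = T \oplus F = T
\lnot ((Y \oplus V) \oplus (((V \lor X) \leftrightarrow (V \to (Y \oplus X))) \leftrightarrow ((((X \oplus U) \to ((X \to V) \oplus Y)) \leftrightarrow \lnot (V \oplus (U \oplus V))) \oplus (X \oplus U)))) = \lnot T = F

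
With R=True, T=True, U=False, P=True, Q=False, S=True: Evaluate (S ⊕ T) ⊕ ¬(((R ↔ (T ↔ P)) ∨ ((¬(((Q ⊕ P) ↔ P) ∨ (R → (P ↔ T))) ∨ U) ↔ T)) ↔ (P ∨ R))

False

S ⊕ T = True ⊕ True = False
T ↔ P = True ↔ True = True
R ↔ (T ↔ P) = True ↔ True = True
Q ⊕ P = False ⊕ True = True
(Q ⊕ P) ↔ P = True ↔ True = True
P ↔ T = True ↔ True = True
R → (P ↔ T) = True → True = True
((Q ⊕ P) ↔ P) ∨ (R → (P ↔ T)) = True ∨ True = True
¬(((Q ⊕ P) ↔ P) ∨ (R → (P ↔ T))) = ¬True = False
¬(((Q ⊕ P) ↔ P) ∨ (R → (P ↔ T))) ∨ U = False ∨ False = False
(¬(((Q ⊕ P) ↔ P) ∨ (R → (P ↔ T))) ∨ U) ↔ T = False ↔ True = False
(R ↔ (T ↔ P)) ∨ ((¬(((Q ⊕ P) ↔ P) ∨ (R → (P ↔ T))) ∨ U) ↔ T) = True ∨ False = True
P ∨ R = True ∨ True = True
((R ↔ (T ↔ P)) ∨ ((¬(((Q ⊕ P) ↔ P) ∨ (R → (P ↔ T))) ∨ U) ↔ T)) ↔ (P ∨ R) = True ↔ True = True
¬(((R ↔ (T ↔ P)) ∨ ((¬(((Q ⊕ P) ↔ P) ∨ (R → (P ↔ T))) ∨ U) ↔ T)) ↔ (P ∨ R)) = ¬True = False
(S ⊕ T) ⊕ ¬(((R ↔ (T ↔ P)) ∨ ((¬(((Q ⊕ P) ↔ P) ∨ (R → (P ↔ T))) ∨ U) ↔ T)) ↔ (P ∨ R)) = False ⊕ False = False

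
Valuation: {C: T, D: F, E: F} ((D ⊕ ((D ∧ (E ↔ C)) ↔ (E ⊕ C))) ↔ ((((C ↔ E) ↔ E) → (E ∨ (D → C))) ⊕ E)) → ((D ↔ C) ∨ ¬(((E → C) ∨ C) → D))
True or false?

Substituting C=T, D=F, E=F:
E ↔ C = F ↔ T = F
D ∧ (E ↔ C) = F ∧ F = F
E ⊕ C = F ⊕ T = T
(D ∧ (E ↔ C)) ↔ (E ⊕ C) = F ↔ T = F
D ⊕ ((D ∧ (E ↔ C)) ↔ (E ⊕ C)) = F ⊕ F = F
C ↔ E = T ↔ F = F
(C ↔ E) ↔ E = F ↔ F = T
D → C = F → T = T
E ∨ (D → C) = F ∨ T = T
((C ↔ E) ↔ E) → (E ∨ (D → C)) = T → T = T
(((C ↔ E) ↔ E) → (E ∨ (D → C))) ⊕ E = T ⊕ F = T
(D ⊕ ((D ∧ (E ↔ C)) ↔ (E ⊕ C))) ↔ ((((C ↔ E) ↔ E) → (E ∨ (D → C))) ⊕ E) = F ↔ T = F
D ↔ C = F ↔ T = F
E → C = F → T = T
(E → C) ∨ C = T ∨ T = T
((E → C) ∨ C) → D = T → F = F
¬(((E → C) ∨ C) → D) = ¬F = T
(D ↔ C) ∨ ¬(((E → C) ∨ C) → D) = F ∨ T = T
((D ⊕ ((D ∧ (E ↔ C)) ↔ (E ⊕ C))) ↔ ((((C ↔ E) ↔ E) → (E ∨ (D → C))) ⊕ E)) → ((D ↔ C) ∨ ¬(((E → C) ∨ C) → D)) = F → T = T

T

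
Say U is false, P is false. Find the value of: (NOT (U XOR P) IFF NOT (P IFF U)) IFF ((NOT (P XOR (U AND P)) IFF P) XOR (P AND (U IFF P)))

T

Substituting U=F, P=F:
U XOR P = F XOR F = F
NOT (U XOR P) = NOT F = T
P IFF U = F IFF F = T
NOT (P IFF U) = NOT T = F
NOT (U XOR P) IFF NOT (P IFF U) = T IFF F = F
U AND P = F AND F = F
P XOR (U AND P) = F XOR F = F
NOT (P XOR (U AND P)) = NOT F = T
NOT (P XOR (U AND P)) IFF P = T IFF F = F
U IFF P = F IFF F = T
P AND (U IFF P) = F AND T = F
(NOT (P XOR (U AND P)) IFF P) XOR (P AND (U IFF P)) = F XOR F = F
(NOT (U XOR P) IFF NOT (P IFF U)) IFF ((NOT (P XOR (U AND P)) IFF P) XOR (P AND (U IFF P))) = F IFF F = T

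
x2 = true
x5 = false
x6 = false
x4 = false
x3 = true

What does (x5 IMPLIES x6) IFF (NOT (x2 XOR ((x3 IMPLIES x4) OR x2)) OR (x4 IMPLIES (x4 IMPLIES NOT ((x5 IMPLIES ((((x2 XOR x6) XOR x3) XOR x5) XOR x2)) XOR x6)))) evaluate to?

x5 IMPLIES x6 = false IMPLIES false = true
x3 IMPLIES x4 = true IMPLIES false = false
(x3 IMPLIES x4) OR x2 = false OR true = true
x2 XOR ((x3 IMPLIES x4) OR x2) = true XOR true = false
NOT (x2 XOR ((x3 IMPLIES x4) OR x2)) = NOT false = true
x2 XOR x6 = true XOR false = true
(x2 XOR x6) XOR x3 = true XOR true = false
((x2 XOR x6) XOR x3) XOR x5 = false XOR false = false
(((x2 XOR x6) XOR x3) XOR x5) XOR x2 = false XOR true = true
x5 IMPLIES ((((x2 XOR x6) XOR x3) XOR x5) XOR x2) = false IMPLIES true = true
(x5 IMPLIES ((((x2 XOR x6) XOR x3) XOR x5) XOR x2)) XOR x6 = true XOR false = true
NOT ((x5 IMPLIES ((((x2 XOR x6) XOR x3) XOR x5) XOR x2)) XOR x6) = NOT true = false
x4 IMPLIES NOT ((x5 IMPLIES ((((x2 XOR x6) XOR x3) XOR x5) XOR x2)) XOR x6) = false IMPLIES false = true
x4 IMPLIES (x4 IMPLIES NOT ((x5 IMPLIES ((((x2 XOR x6) XOR x3) XOR x5) XOR x2)) XOR x6)) = false IMPLIES true = true
NOT (x2 XOR ((x3 IMPLIES x4) OR x2)) OR (x4 IMPLIES (x4 IMPLIES NOT ((x5 IMPLIES ((((x2 XOR x6) XOR x3) XOR x5) XOR x2)) XOR x6))) = true OR true = true
(x5 IMPLIES x6) IFF (NOT (x2 XOR ((x3 IMPLIES x4) OR x2)) OR (x4 IMPLIES (x4 IMPLIES NOT ((x5 IMPLIES ((((x2 XOR x6) XOR x3) XOR x5) XOR x2)) XOR x6)))) = true IFF true = true

true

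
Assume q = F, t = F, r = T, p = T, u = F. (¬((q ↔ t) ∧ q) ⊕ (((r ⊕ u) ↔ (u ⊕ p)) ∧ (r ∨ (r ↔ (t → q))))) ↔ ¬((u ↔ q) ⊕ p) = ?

q ↔ t = F ↔ F = T
(q ↔ t) ∧ q = T ∧ F = F
¬((q ↔ t) ∧ q) = ¬F = T
r ⊕ u = T ⊕ F = T
u ⊕ p = F ⊕ T = T
(r ⊕ u) ↔ (u ⊕ p) = T ↔ T = T
t → q = F → F = T
r ↔ (t → q) = T ↔ T = T
r ∨ (r ↔ (t → q)) = T ∨ T = T
((r ⊕ u) ↔ (u ⊕ p)) ∧ (r ∨ (r ↔ (t → q))) = T ∧ T = T
¬((q ↔ t) ∧ q) ⊕ (((r ⊕ u) ↔ (u ⊕ p)) ∧ (r ∨ (r ↔ (t → q)))) = T ⊕ T = F
u ↔ q = F ↔ F = T
(u ↔ q) ⊕ p = T ⊕ T = F
¬((u ↔ q) ⊕ p) = ¬F = T
(¬((q ↔ t) ∧ q) ⊕ (((r ⊕ u) ↔ (u ⊕ p)) ∧ (r ∨ (r ↔ (t → q))))) ↔ ¬((u ↔ q) ⊕ p) = F ↔ T = F

F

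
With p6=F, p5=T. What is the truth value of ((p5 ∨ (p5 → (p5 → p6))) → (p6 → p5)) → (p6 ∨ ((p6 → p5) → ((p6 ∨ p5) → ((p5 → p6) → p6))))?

T

p5 → p6 = T → F = F
p5 → (p5 → p6) = T → F = F
p5 ∨ (p5 → (p5 → p6)) = T ∨ F = T
p6 → p5 = F → T = T
(p5 ∨ (p5 → (p5 → p6))) → (p6 → p5) = T → T = T
p6 → p5 = F → T = T
p6 ∨ p5 = F ∨ T = T
p5 → p6 = T → F = F
(p5 → p6) → p6 = F → F = T
(p6 ∨ p5) → ((p5 → p6) → p6) = T → T = T
(p6 → p5) → ((p6 ∨ p5) → ((p5 → p6) → p6)) = T → T = T
p6 ∨ ((p6 → p5) → ((p6 ∨ p5) → ((p5 → p6) → p6))) = F ∨ T = T
((p5 ∨ (p5 → (p5 → p6))) → (p6 → p5)) → (p6 ∨ ((p6 → p5) → ((p6 ∨ p5) → ((p5 → p6) → p6)))) = T → T = T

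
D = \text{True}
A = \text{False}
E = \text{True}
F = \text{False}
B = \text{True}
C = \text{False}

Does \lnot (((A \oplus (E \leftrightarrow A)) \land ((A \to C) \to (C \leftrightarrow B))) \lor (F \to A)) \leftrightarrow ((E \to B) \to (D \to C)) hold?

E \leftrightarrow A = \text{True} \leftrightarrow \text{False} = \text{False}
A \oplus (E \leftrightarrow A) = \text{False} \oplus \text{False} = \text{False}
A \to C = \text{False} \to \text{False} = \text{True}
C \leftrightarrow B = \text{False} \leftrightarrow \text{True} = \text{False}
(A \to C) \to (C \leftrightarrow B) = \text{True} \to \text{False} = \text{False}
(A \oplus (E \leftrightarrow A)) \land ((A \to C) \to (C \leftrightarrow B)) = \text{False} \land \text{False} = \text{False}
F \to A = \text{False} \to \text{False} = \text{True}
((A \oplus (E \leftrightarrow A)) \land ((A \to C) \to (C \leftrightarrow B))) \lor (F \to A) = \text{False} \lor \text{True} = \text{True}
\lnot (((A \oplus (E \leftrightarrow A)) \land ((A \to C) \to (C \leftrightarrow B))) \lor (F \to A)) = \lnot \text{True} = \text{False}
E \to B = \text{True} \to \text{True} = \text{True}
D \to C = \text{True} \to \text{False} = \text{False}
(E \to B) \to (D \to C) = \text{True} \to \text{False} = \text{False}
\lnot (((A \oplus (E \leftrightarrow A)) \land ((A \to C) \to (C \leftrightarrow B))) \lor (F \to A)) \leftrightarrow ((E \to B) \to (D \to C)) = \text{False} \leftrightarrow \text{False} = \text{True}

\text{True}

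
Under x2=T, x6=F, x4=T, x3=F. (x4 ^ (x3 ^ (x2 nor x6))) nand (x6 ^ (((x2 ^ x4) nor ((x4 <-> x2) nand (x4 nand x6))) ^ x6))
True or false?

F

x2 nor x6 = T nor F = F
x3 ^ (x2 nor x6) = F ^ F = F
x4 ^ (x3 ^ (x2 nor x6)) = T ^ F = T
x2 ^ x4 = T ^ T = F
x4 <-> x2 = T <-> T = T
x4 nand x6 = T nand F = T
(x4 <-> x2) nand (x4 nand x6) = T nand T = F
(x2 ^ x4) nor ((x4 <-> x2) nand (x4 nand x6)) = F nor F = T
((x2 ^ x4) nor ((x4 <-> x2) nand (x4 nand x6))) ^ x6 = T ^ F = T
x6 ^ (((x2 ^ x4) nor ((x4 <-> x2) nand (x4 nand x6))) ^ x6) = F ^ T = T
(x4 ^ (x3 ^ (x2 nor x6))) nand (x6 ^ (((x2 ^ x4) nor ((x4 <-> x2) nand (x4 nand x6))) ^ x6)) = T nand T = F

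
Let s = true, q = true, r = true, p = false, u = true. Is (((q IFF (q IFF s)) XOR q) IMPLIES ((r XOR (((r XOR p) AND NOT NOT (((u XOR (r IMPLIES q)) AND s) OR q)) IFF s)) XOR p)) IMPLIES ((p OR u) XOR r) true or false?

false

q IFF s = true IFF true = true
q IFF (q IFF s) = true IFF true = true
(q IFF (q IFF s)) XOR q = true XOR true = false
r XOR p = true XOR false = true
r IMPLIES q = true IMPLIES true = true
u XOR (r IMPLIES q) = true XOR true = false
(u XOR (r IMPLIES q)) AND s = false AND true = false
((u XOR (r IMPLIES q)) AND s) OR q = false OR true = true
NOT (((u XOR (r IMPLIES q)) AND s) OR q) = NOT true = false
NOT NOT (((u XOR (r IMPLIES q)) AND s) OR q) = NOT false = true
(r XOR p) AND NOT NOT (((u XOR (r IMPLIES q)) AND s) OR q) = true AND true = true
((r XOR p) AND NOT NOT (((u XOR (r IMPLIES q)) AND s) OR q)) IFF s = true IFF true = true
r XOR (((r XOR p) AND NOT NOT (((u XOR (r IMPLIES q)) AND s) OR q)) IFF s) = true XOR true = false
(r XOR (((r XOR p) AND NOT NOT (((u XOR (r IMPLIES q)) AND s) OR q)) IFF s)) XOR p = false XOR false = false
((q IFF (q IFF s)) XOR q) IMPLIES ((r XOR (((r XOR p) AND NOT NOT (((u XOR (r IMPLIES q)) AND s) OR q)) IFF s)) XOR p) = false IMPLIES false = true
p OR u = false OR true = true
(p OR u) XOR r = true XOR true = false
(((q IFF (q IFF s)) XOR q) IMPLIES ((r XOR (((r XOR p) AND NOT NOT (((u XOR (r IMPLIES q)) AND s) OR q)) IFF s)) XOR p)) IMPLIES ((p OR u) XOR r) = true IMPLIES false = false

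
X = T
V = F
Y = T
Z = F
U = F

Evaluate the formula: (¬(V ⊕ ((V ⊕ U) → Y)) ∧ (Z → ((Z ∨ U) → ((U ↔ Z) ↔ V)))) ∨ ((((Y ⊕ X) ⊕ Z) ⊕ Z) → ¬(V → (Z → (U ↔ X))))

V ⊕ U = F ⊕ F = F
(V ⊕ U) → Y = F → T = T
V ⊕ ((V ⊕ U) → Y) = F ⊕ T = T
¬(V ⊕ ((V ⊕ U) → Y)) = ¬T = F
Z ∨ U = F ∨ F = F
U ↔ Z = F ↔ F = T
(U ↔ Z) ↔ V = T ↔ F = F
(Z ∨ U) → ((U ↔ Z) ↔ V) = F → F = T
Z → ((Z ∨ U) → ((U ↔ Z) ↔ V)) = F → T = T
¬(V ⊕ ((V ⊕ U) → Y)) ∧ (Z → ((Z ∨ U) → ((U ↔ Z) ↔ V))) = F ∧ T = F
Y ⊕ X = T ⊕ T = F
(Y ⊕ X) ⊕ Z = F ⊕ F = F
((Y ⊕ X) ⊕ Z) ⊕ Z = F ⊕ F = F
U ↔ X = F ↔ T = F
Z → (U ↔ X) = F → F = T
V → (Z → (U ↔ X)) = F → T = T
¬(V → (Z → (U ↔ X))) = ¬T = F
(((Y ⊕ X) ⊕ Z) ⊕ Z) → ¬(V → (Z → (U ↔ X))) = F → F = T
(¬(V ⊕ ((V ⊕ U) → Y)) ∧ (Z → ((Z ∨ U) → ((U ↔ Z) ↔ V)))) ∨ ((((Y ⊕ X) ⊕ Z) ⊕ Z) → ¬(V → (Z → (U ↔ X)))) = F ∨ T = T

T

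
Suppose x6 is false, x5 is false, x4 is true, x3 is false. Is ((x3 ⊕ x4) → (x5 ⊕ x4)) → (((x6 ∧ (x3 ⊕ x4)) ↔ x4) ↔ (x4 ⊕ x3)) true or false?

F

Substituting x6=F, x5=F, x4=T, x3=F:
x3 ⊕ x4 = F ⊕ T = T
x5 ⊕ x4 = F ⊕ T = T
(x3 ⊕ x4) → (x5 ⊕ x4) = T → T = T
x3 ⊕ x4 = F ⊕ T = T
x6 ∧ (x3 ⊕ x4) = F ∧ T = F
(x6 ∧ (x3 ⊕ x4)) ↔ x4 = F ↔ T = F
x4 ⊕ x3 = T ⊕ F = T
((x6 ∧ (x3 ⊕ x4)) ↔ x4) ↔ (x4 ⊕ x3) = F ↔ T = F
((x3 ⊕ x4) → (x5 ⊕ x4)) → (((x6 ∧ (x3 ⊕ x4)) ↔ x4) ↔ (x4 ⊕ x3)) = T → F = F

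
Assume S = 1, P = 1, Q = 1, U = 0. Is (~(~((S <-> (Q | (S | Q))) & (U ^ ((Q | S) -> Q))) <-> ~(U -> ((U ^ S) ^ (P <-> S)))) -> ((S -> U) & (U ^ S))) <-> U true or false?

S | Q = 1 | 1 = 1
Q | (S | Q) = 1 | 1 = 1
S <-> (Q | (S | Q)) = 1 <-> 1 = 1
Q | S = 1 | 1 = 1
(Q | S) -> Q = 1 -> 1 = 1
U ^ ((Q | S) -> Q) = 0 ^ 1 = 1
(S <-> (Q | (S | Q))) & (U ^ ((Q | S) -> Q)) = 1 & 1 = 1
~((S <-> (Q | (S | Q))) & (U ^ ((Q | S) -> Q))) = ~1 = 0
U ^ S = 0 ^ 1 = 1
P <-> S = 1 <-> 1 = 1
(U ^ S) ^ (P <-> S) = 1 ^ 1 = 0
U -> ((U ^ S) ^ (P <-> S)) = 0 -> 0 = 1
~(U -> ((U ^ S) ^ (P <-> S))) = ~1 = 0
~((S <-> (Q | (S | Q))) & (U ^ ((Q | S) -> Q))) <-> ~(U -> ((U ^ S) ^ (P <-> S))) = 0 <-> 0 = 1
~(~((S <-> (Q | (S | Q))) & (U ^ ((Q | S) -> Q))) <-> ~(U -> ((U ^ S) ^ (P <-> S)))) = ~1 = 0
S -> U = 1 -> 0 = 0
U ^ S = 0 ^ 1 = 1
(S -> U) & (U ^ S) = 0 & 1 = 0
~(~((S <-> (Q | (S | Q))) & (U ^ ((Q | S) -> Q))) <-> ~(U -> ((U ^ S) ^ (P <-> S)))) -> ((S -> U) & (U ^ S)) = 0 -> 0 = 1
(~(~((S <-> (Q | (S | Q))) & (U ^ ((Q | S) -> Q))) <-> ~(U -> ((U ^ S) ^ (P <-> S)))) -> ((S -> U) & (U ^ S))) <-> U = 1 <-> 0 = 0

0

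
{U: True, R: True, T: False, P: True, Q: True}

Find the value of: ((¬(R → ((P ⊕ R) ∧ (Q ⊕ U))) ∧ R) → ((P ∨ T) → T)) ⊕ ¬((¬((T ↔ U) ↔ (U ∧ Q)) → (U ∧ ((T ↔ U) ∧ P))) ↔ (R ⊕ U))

Substituting U=True, R=True, T=False, P=True, Q=True:
P ⊕ R = True ⊕ True = False
Q ⊕ U = True ⊕ True = False
(P ⊕ R) ∧ (Q ⊕ U) = False ∧ False = False
R → ((P ⊕ R) ∧ (Q ⊕ U)) = True → False = False
¬(R → ((P ⊕ R) ∧ (Q ⊕ U))) = ¬False = True
¬(R → ((P ⊕ R) ∧ (Q ⊕ U))) ∧ R = True ∧ True = True
P ∨ T = True ∨ False = True
(P ∨ T) → T = True → False = False
(¬(R → ((P ⊕ R) ∧ (Q ⊕ U))) ∧ R) → ((P ∨ T) → T) = True → False = False
T ↔ U = False ↔ True = False
U ∧ Q = True ∧ True = True
(T ↔ U) ↔ (U ∧ Q) = False ↔ True = False
¬((T ↔ U) ↔ (U ∧ Q)) = ¬False = True
T ↔ U = False ↔ True = False
(T ↔ U) ∧ P = False ∧ True = False
U ∧ ((T ↔ U) ∧ P) = True ∧ False = False
¬((T ↔ U) ↔ (U ∧ Q)) → (U ∧ ((T ↔ U) ∧ P)) = True → False = False
R ⊕ U = True ⊕ True = False
(¬((T ↔ U) ↔ (U ∧ Q)) → (U ∧ ((T ↔ U) ∧ P))) ↔ (R ⊕ U) = False ↔ False = True
¬((¬((T ↔ U) ↔ (U ∧ Q)) → (U ∧ ((T ↔ U) ∧ P))) ↔ (R ⊕ U)) = ¬True = False
((¬(R → ((P ⊕ R) ∧ (Q ⊕ U))) ∧ R) → ((P ∨ T) → T)) ⊕ ¬((¬((T ↔ U) ↔ (U ∧ Q)) → (U ∧ ((T ↔ U) ∧ P))) ↔ (R ⊕ U)) = False ⊕ False = False

False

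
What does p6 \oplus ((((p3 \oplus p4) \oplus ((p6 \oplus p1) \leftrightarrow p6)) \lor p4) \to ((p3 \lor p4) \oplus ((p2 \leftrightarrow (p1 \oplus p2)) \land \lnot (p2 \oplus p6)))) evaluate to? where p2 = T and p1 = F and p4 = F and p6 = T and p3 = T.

Substituting p2=T, p1=F, p4=F, p6=T, p3=T:
p3 \oplus p4 = T \oplus F = T
p6 \oplus p1 = T \oplus F = T
(p6 \oplus p1) \leftrightarrow p6 = T \leftrightarrow T = T
(p3 \oplus p4) \oplus ((p6 \oplus p1) \leftrightarrow p6) = T \oplus T = F
((p3 \oplus p4) \oplus ((p6 \oplus p1) \leftrightarrow p6)) \lor p4 = F \lor F = F
p3 \lor p4 = T \lor F = T
p1 \oplus p2 = F \oplus T = T
p2 \leftrightarrow (p1 \oplus p2) = T \leftrightarrow T = T
p2 \oplus p6 = T \oplus T = F
\lnot (p2 \oplus p6) = \lnot F = T
(p2 \leftrightarrow (p1 \oplus p2)) \land \lnot (p2 \oplus p6) = T \land T = T
(p3 \lor p4) \oplus ((p2 \leftrightarrow (p1 \oplus p2)) \land \lnot (p2 \oplus p6)) = T \oplus T = F
(((p3 \oplus p4) \oplus ((p6 \oplus p1) \leftrightarrow p6)) \lor p4) \to ((p3 \lor p4) \oplus ((p2 \leftrightarrow (p1 \oplus p2)) \land \lnot (p2 \oplus p6))) = F \to F = T
p6 \oplus ((((p3 \oplus p4) \oplus ((p6 \oplus p1) \leftrightarrow p6)) \lor p4) \to ((p3 \lor p4) \oplus ((p2 \leftrightarrow (p1 \oplus p2)) \land \lnot (p2 \oplus p6)))) = T \oplus T = F

F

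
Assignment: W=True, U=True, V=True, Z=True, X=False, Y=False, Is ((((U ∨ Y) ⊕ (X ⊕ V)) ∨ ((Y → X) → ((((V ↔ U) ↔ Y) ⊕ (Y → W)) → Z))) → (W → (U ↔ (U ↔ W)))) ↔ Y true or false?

False

U ∨ Y = True ∨ False = True
X ⊕ V = False ⊕ True = True
(U ∨ Y) ⊕ (X ⊕ V) = True ⊕ True = False
Y → X = False → False = True
V ↔ U = True ↔ True = True
(V ↔ U) ↔ Y = True ↔ False = False
Y → W = False → True = True
((V ↔ U) ↔ Y) ⊕ (Y → W) = False ⊕ True = True
(((V ↔ U) ↔ Y) ⊕ (Y → W)) → Z = True → True = True
(Y → X) → ((((V ↔ U) ↔ Y) ⊕ (Y → W)) → Z) = True → True = True
((U ∨ Y) ⊕ (X ⊕ V)) ∨ ((Y → X) → ((((V ↔ U) ↔ Y) ⊕ (Y → W)) → Z)) = False ∨ True = True
U ↔ W = True ↔ True = True
U ↔ (U ↔ W) = True ↔ True = True
W → (U ↔ (U ↔ W)) = True → True = True
(((U ∨ Y) ⊕ (X ⊕ V)) ∨ ((Y → X) → ((((V ↔ U) ↔ Y) ⊕ (Y → W)) → Z))) → (W → (U ↔ (U ↔ W))) = True → True = True
((((U ∨ Y) ⊕ (X ⊕ V)) ∨ ((Y → X) → ((((V ↔ U) ↔ Y) ⊕ (Y → W)) → Z))) → (W → (U ↔ (U ↔ W)))) ↔ Y = True ↔ False = False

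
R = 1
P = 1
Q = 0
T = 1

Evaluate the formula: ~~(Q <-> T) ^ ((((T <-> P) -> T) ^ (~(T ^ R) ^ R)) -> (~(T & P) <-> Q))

Q <-> T = 0 <-> 1 = 0
~(Q <-> T) = ~0 = 1
~~(Q <-> T) = ~1 = 0
T <-> P = 1 <-> 1 = 1
(T <-> P) -> T = 1 -> 1 = 1
T ^ R = 1 ^ 1 = 0
~(T ^ R) = ~0 = 1
~(T ^ R) ^ R = 1 ^ 1 = 0
((T <-> P) -> T) ^ (~(T ^ R) ^ R) = 1 ^ 0 = 1
T & P = 1 & 1 = 1
~(T & P) = ~1 = 0
~(T & P) <-> Q = 0 <-> 0 = 1
(((T <-> P) -> T) ^ (~(T ^ R) ^ R)) -> (~(T & P) <-> Q) = 1 -> 1 = 1
~~(Q <-> T) ^ ((((T <-> P) -> T) ^ (~(T ^ R) ^ R)) -> (~(T & P) <-> Q)) = 0 ^ 1 = 1

1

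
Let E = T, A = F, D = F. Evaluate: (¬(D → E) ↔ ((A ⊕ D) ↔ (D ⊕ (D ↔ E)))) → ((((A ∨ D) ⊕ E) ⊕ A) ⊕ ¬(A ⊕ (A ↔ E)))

D → E = F → T = T
¬(D → E) = ¬T = F
A ⊕ D = F ⊕ F = F
D ↔ E = F ↔ T = F
D ⊕ (D ↔ E) = F ⊕ F = F
(A ⊕ D) ↔ (D ⊕ (D ↔ E)) = F ↔ F = T
¬(D → E) ↔ ((A ⊕ D) ↔ (D ⊕ (D ↔ E))) = F ↔ T = F
A ∨ D = F ∨ F = F
(A ∨ D) ⊕ E = F ⊕ T = T
((A ∨ D) ⊕ E) ⊕ A = T ⊕ F = T
A ↔ E = F ↔ T = F
A ⊕ (A ↔ E) = F ⊕ F = F
¬(A ⊕ (A ↔ E)) = ¬F = T
(((A ∨ D) ⊕ E) ⊕ A) ⊕ ¬(A ⊕ (A ↔ E)) = T ⊕ T = F
(¬(D → E) ↔ ((A ⊕ D) ↔ (D ⊕ (D ↔ E)))) → ((((A ∨ D) ⊕ E) ⊕ A) ⊕ ¬(A ⊕ (A ↔ E))) = F → F = T

T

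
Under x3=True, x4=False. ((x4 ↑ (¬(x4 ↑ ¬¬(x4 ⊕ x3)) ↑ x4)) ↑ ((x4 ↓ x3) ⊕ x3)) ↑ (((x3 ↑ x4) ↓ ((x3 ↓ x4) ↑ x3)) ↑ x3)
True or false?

x4 ⊕ x3 = False ⊕ True = True
¬(x4 ⊕ x3) = ¬True = False
¬¬(x4 ⊕ x3) = ¬False = True
x4 ↑ ¬¬(x4 ⊕ x3) = False ↑ True = True
¬(x4 ↑ ¬¬(x4 ⊕ x3)) = ¬True = False
¬(x4 ↑ ¬¬(x4 ⊕ x3)) ↑ x4 = False ↑ False = True
x4 ↑ (¬(x4 ↑ ¬¬(x4 ⊕ x3)) ↑ x4) = False ↑ True = True
x4 ↓ x3 = False ↓ True = False
(x4 ↓ x3) ⊕ x3 = False ⊕ True = True
(x4 ↑ (¬(x4 ↑ ¬¬(x4 ⊕ x3)) ↑ x4)) ↑ ((x4 ↓ x3) ⊕ x3) = True ↑ True = False
x3 ↑ x4 = True ↑ False = True
x3 ↓ x4 = True ↓ False = False
(x3 ↓ x4) ↑ x3 = False ↑ True = True
(x3 ↑ x4) ↓ ((x3 ↓ x4) ↑ x3) = True ↓ True = False
((x3 ↑ x4) ↓ ((x3 ↓ x4) ↑ x3)) ↑ x3 = False ↑ True = True
((x4 ↑ (¬(x4 ↑ ¬¬(x4 ⊕ x3)) ↑ x4)) ↑ ((x4 ↓ x3) ⊕ x3)) ↑ (((x3 ↑ x4) ↓ ((x3 ↓ x4) ↑ x3)) ↑ x3) = False ↑ True = True

True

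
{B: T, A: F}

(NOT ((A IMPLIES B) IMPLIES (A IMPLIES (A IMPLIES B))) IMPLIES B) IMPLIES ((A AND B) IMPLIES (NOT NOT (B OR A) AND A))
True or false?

A IMPLIES B = F IMPLIES T = T
A IMPLIES B = F IMPLIES T = T
A IMPLIES (A IMPLIES B) = F IMPLIES T = T
(A IMPLIES B) IMPLIES (A IMPLIES (A IMPLIES B)) = T IMPLIES T = T
NOT ((A IMPLIES B) IMPLIES (A IMPLIES (A IMPLIES B))) = NOT T = F
NOT ((A IMPLIES B) IMPLIES (A IMPLIES (A IMPLIES B))) IMPLIES B = F IMPLIES T = T
A AND B = F AND T = F
B OR A = T OR F = T
NOT (B OR A) = NOT T = F
NOT NOT (B OR A) = NOT F = T
NOT NOT (B OR A) AND A = T AND F = F
(A AND B) IMPLIES (NOT NOT (B OR A) AND A) = F IMPLIES F = T
(NOT ((A IMPLIES B) IMPLIES (A IMPLIES (A IMPLIES B))) IMPLIES B) IMPLIES ((A AND B) IMPLIES (NOT NOT (B OR A) AND A)) = T IMPLIES T = T

T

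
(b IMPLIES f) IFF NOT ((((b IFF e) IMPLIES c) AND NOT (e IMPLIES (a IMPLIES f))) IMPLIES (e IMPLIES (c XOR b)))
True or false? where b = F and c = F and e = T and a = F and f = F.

F

Substituting b=F, c=F, e=T, a=F, f=F:
b IMPLIES f = F IMPLIES F = T
b IFF e = F IFF T = F
(b IFF e) IMPLIES c = F IMPLIES F = T
a IMPLIES f = F IMPLIES F = T
e IMPLIES (a IMPLIES f) = T IMPLIES T = T
NOT (e IMPLIES (a IMPLIES f)) = NOT T = F
((b IFF e) IMPLIES c) AND NOT (e IMPLIES (a IMPLIES f)) = T AND F = F
c XOR b = F XOR F = F
e IMPLIES (c XOR b) = T IMPLIES F = F
(((b IFF e) IMPLIES c) AND NOT (e IMPLIES (a IMPLIES f))) IMPLIES (e IMPLIES (c XOR b)) = F IMPLIES F = T
NOT ((((b IFF e) IMPLIES c) AND NOT (e IMPLIES (a IMPLIES f))) IMPLIES (e IMPLIES (c XOR b))) = NOT T = F
(b IMPLIES f) IFF NOT ((((b IFF e) IMPLIES c) AND NOT (e IMPLIES (a IMPLIES f))) IMPLIES (e IMPLIES (c XOR b))) = T IFF F = F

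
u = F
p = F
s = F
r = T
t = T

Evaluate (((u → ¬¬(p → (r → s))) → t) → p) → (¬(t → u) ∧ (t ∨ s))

r → s = T → F = F
p → (r → s) = F → F = T
¬(p → (r → s)) = ¬T = F
¬¬(p → (r → s)) = ¬F = T
u → ¬¬(p → (r → s)) = F → T = T
(u → ¬¬(p → (r → s))) → t = T → T = T
((u → ¬¬(p → (r → s))) → t) → p = T → F = F
t → u = T → F = F
¬(t → u) = ¬F = T
t ∨ s = T ∨ F = T
¬(t → u) ∧ (t ∨ s) = T ∧ T = T
(((u → ¬¬(p → (r → s))) → t) → p) → (¬(t → u) ∧ (t ∨ s)) = F → T = T

T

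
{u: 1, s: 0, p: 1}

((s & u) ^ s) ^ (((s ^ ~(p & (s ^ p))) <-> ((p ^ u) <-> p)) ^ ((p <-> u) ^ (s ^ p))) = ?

s & u = 0 & 1 = 0
(s & u) ^ s = 0 ^ 0 = 0
s ^ p = 0 ^ 1 = 1
p & (s ^ p) = 1 & 1 = 1
~(p & (s ^ p)) = ~1 = 0
s ^ ~(p & (s ^ p)) = 0 ^ 0 = 0
p ^ u = 1 ^ 1 = 0
(p ^ u) <-> p = 0 <-> 1 = 0
(s ^ ~(p & (s ^ p))) <-> ((p ^ u) <-> p) = 0 <-> 0 = 1
p <-> u = 1 <-> 1 = 1
s ^ p = 0 ^ 1 = 1
(p <-> u) ^ (s ^ p) = 1 ^ 1 = 0
((s ^ ~(p & (s ^ p))) <-> ((p ^ u) <-> p)) ^ ((p <-> u) ^ (s ^ p)) = 1 ^ 0 = 1
((s & u) ^ s) ^ (((s ^ ~(p & (s ^ p))) <-> ((p ^ u) <-> p)) ^ ((p <-> u) ^ (s ^ p))) = 0 ^ 1 = 1

1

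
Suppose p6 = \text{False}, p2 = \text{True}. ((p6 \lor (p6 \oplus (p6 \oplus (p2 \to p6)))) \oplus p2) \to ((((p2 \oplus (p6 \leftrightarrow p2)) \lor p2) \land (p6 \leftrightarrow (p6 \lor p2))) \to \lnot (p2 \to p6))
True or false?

p2 \to p6 = \text{True} \to \text{False} = \text{False}
p6 \oplus (p2 \to p6) = \text{False} \oplus \text{False} = \text{False}
p6 \oplus (p6 \oplus (p2 \to p6)) = \text{False} \oplus \text{False} = \text{False}
p6 \lor (p6 \oplus (p6 \oplus (p2 \to p6))) = \text{False} \lor \text{False} = \text{False}
(p6 \lor (p6 \oplus (p6 \oplus (p2 \to p6)))) \oplus p2 = \text{False} \oplus \text{True} = \text{True}
p6 \leftrightarrow p2 = \text{False} \leftrightarrow \text{True} = \text{False}
p2 \oplus (p6 \leftrightarrow p2) = \text{True} \oplus \text{False} = \text{True}
(p2 \oplus (p6 \leftrightarrow p2)) \lor p2 = \text{True} \lor \text{True} = \text{True}
p6 \lor p2 = \text{False} \lor \text{True} = \text{True}
p6 \leftrightarrow (p6 \lor p2) = \text{False} \leftrightarrow \text{True} = \text{False}
((p2 \oplus (p6 \leftrightarrow p2)) \lor p2) \land (p6 \leftrightarrow (p6 \lor p2)) = \text{True} \land \text{False} = \text{False}
p2 \to p6 = \text{True} \to \text{False} = \text{False}
\lnot (p2 \to p6) = \lnot \text{False} = \text{True}
(((p2 \oplus (p6 \leftrightarrow p2)) \lor p2) \land (p6 \leftrightarrow (p6 \lor p2))) \to \lnot (p2 \to p6) = \text{False} \to \text{True} = \text{True}
((p6 \lor (p6 \oplus (p6 \oplus (p2 \to p6)))) \oplus p2) \to ((((p2 \oplus (p6 \leftrightarrow p2)) \lor p2) \land (p6 \leftrightarrow (p6 \lor p2))) \to \lnot (p2 \to p6)) = \text{True} \to \text{True} = \text{True}

\text{True}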